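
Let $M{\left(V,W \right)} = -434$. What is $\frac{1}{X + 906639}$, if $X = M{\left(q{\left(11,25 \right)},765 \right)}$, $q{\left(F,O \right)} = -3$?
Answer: $\frac{1}{906205} \approx 1.1035 \cdot 10^{-6}$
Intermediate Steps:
$X = -434$
$\frac{1}{X + 906639} = \frac{1}{-434 + 906639} = \frac{1}{906205}$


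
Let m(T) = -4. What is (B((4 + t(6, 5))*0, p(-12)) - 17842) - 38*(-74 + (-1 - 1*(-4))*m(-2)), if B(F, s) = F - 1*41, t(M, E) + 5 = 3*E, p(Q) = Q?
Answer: -14615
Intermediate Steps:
t(M, E) = -5 + 3*E
B(F, s) = -41 + F (B(F, s) = F - 41 = -41 + F)
(B((4 + t(6, 5))*0, p(-12)) - 17842) - 38*(-74 + (-1 - 1*(-4))*m(-2)) = ((-41 + (4 + (-5 + 3*5))*0) - 17842) - 38*(-74 + (-1 - 1*(-4))*(-4)) = ((-41 + (4 + (-5 + 15))*0) - 17842) - 38*(-74 + (-1 + 4)*(-4)) = ((-41 + (4 + 10)*0) - 17842) - 38*(-74 + 3*(-4)) = ((-41 + 14*0) - 17842) - 38*(-74 - 12) = ((-41 + 0) - 17842) - 38*(-86) = (-41 - 17842) - 1*(-3268) = -17883 + 3268 = -14615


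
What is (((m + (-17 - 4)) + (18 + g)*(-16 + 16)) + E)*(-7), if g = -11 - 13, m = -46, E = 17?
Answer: 350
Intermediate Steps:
g = -24
(((m + (-17 - 4)) + (18 + g)*(-16 + 16)) + E)*(-7) = (((-46 + (-17 - 4)) + (18 - 24)*(-16 + 16)) + 17)*(-7) = (((-46 - 21) - 6*0) + 17)*(-7) = ((-67 + 0) + 17)*(-7) = (-67 + 17)*(-7) = -50*(-7) = 350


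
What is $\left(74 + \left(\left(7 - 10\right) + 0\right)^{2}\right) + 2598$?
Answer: $2681$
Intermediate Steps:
$\left(74 + \left(\left(7 - 10\right) + 0\right)^{2}\right) + 2598 = \left(74 + \left(-3 + 0\right)^{2}\right) + 2598 = \left(74 + \left(-3\right)^{2}\right) + 2598 = \left(74 + 9\right) + 2598 = 83 + 2598 = 2681$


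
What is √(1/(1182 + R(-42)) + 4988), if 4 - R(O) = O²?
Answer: √5766126/34 ≈ 70.626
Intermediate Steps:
R(O) = 4 - O²
√(1/(1182 + R(-42)) + 4988) = √(1/(1182 + (4 - 1*(-42)²)) + 4988) = √(1/(1182 + (4 - 1*1764)) + 4988) = √(1/(1182 + (4 - 1764)) + 4988) = √(1/(1182 - 1760) + 4988) = √(1/(-578) + 4988) = √(-1/578 + 4988) = √(2883063/578) = √5766126/34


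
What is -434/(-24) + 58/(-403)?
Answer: 86755/4836 ≈ 17.939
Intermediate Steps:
-434/(-24) + 58/(-403) = -434*(-1/24) + 58*(-1/403) = 217/12 - 58/403 = 86755/4836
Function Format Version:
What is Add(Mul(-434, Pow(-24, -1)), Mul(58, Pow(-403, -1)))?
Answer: Rational(86755, 4836) ≈ 17.939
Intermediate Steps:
Add(Mul(-434, Pow(-24, -1)), Mul(58, Pow(-403, -1))) = Add(Mul(-434, Rational(-1, 24)), Mul(58, Rational(-1, 403))) = Add(Rational(217, 12), Rational(-58, 403)) = Rational(86755, 4836)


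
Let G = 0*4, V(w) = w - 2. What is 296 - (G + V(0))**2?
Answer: 292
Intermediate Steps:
V(w) = -2 + w
G = 0
296 - (G + V(0))**2 = 296 - (0 + (-2 + 0))**2 = 296 - (0 - 2)**2 = 296 - 1*(-2)**2 = 296 - 1*4 = 296 - 4 = 292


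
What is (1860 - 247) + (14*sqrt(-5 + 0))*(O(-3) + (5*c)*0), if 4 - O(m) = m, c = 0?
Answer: 1613 + 98*I*sqrt(5) ≈ 1613.0 + 219.13*I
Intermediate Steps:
O(m) = 4 - m
(1860 - 247) + (14*sqrt(-5 + 0))*(O(-3) + (5*c)*0) = (1860 - 247) + (14*sqrt(-5 + 0))*((4 - 1*(-3)) + (5*0)*0) = 1613 + (14*sqrt(-5))*((4 + 3) + 0*0) = 1613 + (14*(I*sqrt(5)))*(7 + 0) = 1613 + (14*I*sqrt(5))*7 = 1613 + 98*I*sqrt(5)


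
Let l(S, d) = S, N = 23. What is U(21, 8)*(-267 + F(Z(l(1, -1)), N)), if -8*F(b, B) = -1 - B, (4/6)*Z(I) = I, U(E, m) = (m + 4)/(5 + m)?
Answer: -3168/13 ≈ -243.69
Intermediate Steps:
U(E, m) = (4 + m)/(5 + m)
Z(I) = 3*I/2
F(b, B) = ⅛ + B/8 (F(b, B) = -(-1 - B)/8 = ⅛ + B/8)
U(21, 8)*(-267 + F(Z(l(1, -1)), N)) = ((4 + 8)/(5 + 8))*(-267 + (⅛ + (⅛)*23)) = (12/13)*(-267 + (⅛ + 23/8)) = ((1/13)*12)*(-267 + 3) = (12/13)*(-264) = -3168/13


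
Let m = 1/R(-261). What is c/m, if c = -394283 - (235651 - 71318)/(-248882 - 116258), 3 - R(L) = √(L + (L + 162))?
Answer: -431904990861/365140 + 431904990861*I*√10/182570 ≈ -1.1828e+6 + 7.481e+6*I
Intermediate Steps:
R(L) = 3 - √(162 + 2*L) (R(L) = 3 - √(L + (L + 162)) = 3 - √(L + (162 + L)) = 3 - √(162 + 2*L))
m = 1/(3 - 6*I*√10) (m = 1/(3 - √(162 + 2*(-261))) = 1/(3 - √(162 - 522)) = 1/(3 - √(-360)) = 1/(3 - 6*I*√10) ≈ 0.0081301 + 0.051419*I)
c = -143968330287/365140 (c = -394283 - 164333/(-365140) = -394283 - 164333*(-1)/365140 = -394283 - 1*(-164333/365140) = -394283 + 164333/365140 = -143968330287/365140 ≈ -3.9428e+5)
c/m = -143968330287/(365140*(1/123 + 2*I*√10/123))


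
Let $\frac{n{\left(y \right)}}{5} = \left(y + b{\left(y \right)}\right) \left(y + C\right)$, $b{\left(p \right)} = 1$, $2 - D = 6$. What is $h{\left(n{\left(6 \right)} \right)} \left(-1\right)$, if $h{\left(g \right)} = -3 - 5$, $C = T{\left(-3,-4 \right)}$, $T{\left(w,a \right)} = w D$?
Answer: $8$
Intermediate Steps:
$D = -4$ ($D = 2 - 6 = -4$)
$T{\left(w,a \right)} = - 4 w$ ($T{\left(w,a \right)} = w \left(-4\right) = - 4 w$)
$C = 12$ ($C = \left(-4\right) \left(-3\right) = 12$)
$n{\left(y \right)} = 5 \left(1 + y\right) \left(12 + y\right)$ ($n{\left(y \right)} = 5 \left(y + 1\right) \left(y + 12\right) = 5 \left(1 + y\right) \left(12 + y\right)$)
$h{\left(g \right)} = -8$
$h{\left(n{\left(6 \right)} \right)} \left(-1\right) = \left(-8\right) \left(-1\right) = 8$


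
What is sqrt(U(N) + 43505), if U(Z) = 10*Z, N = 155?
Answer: sqrt(45055) ≈ 212.26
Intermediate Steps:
sqrt(U(N) + 43505) = sqrt(10*155 + 43505) = sqrt(1550 + 43505) = sqrt(45055)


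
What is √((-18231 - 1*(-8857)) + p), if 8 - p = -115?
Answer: 29*I*√11 ≈ 96.182*I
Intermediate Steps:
p = 123 (p = 8 - 1*(-115) = 8 + 115 = 123)
√((-18231 - 1*(-8857)) + p) = √((-18231 - 1*(-8857)) + 123) = √((-18231 + 8857) + 123) = √(-9374 + 123) = √(-9251) = 29*I*√11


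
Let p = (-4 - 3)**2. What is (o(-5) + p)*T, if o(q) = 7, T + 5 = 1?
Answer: -224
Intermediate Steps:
T = -4 (T = -5 + 1 = -4)
p = 49 (p = (-7)**2 = 49)
(o(-5) + p)*T = (7 + 49)*(-4) = 56*(-4) = -224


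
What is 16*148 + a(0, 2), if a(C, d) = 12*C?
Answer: 2368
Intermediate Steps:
16*148 + a(0, 2) = 16*148 + 12*0 = 2368 + 0 = 2368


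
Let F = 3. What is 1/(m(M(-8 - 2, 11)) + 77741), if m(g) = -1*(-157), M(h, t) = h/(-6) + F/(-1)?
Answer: 1/77898 ≈ 1.2837e-5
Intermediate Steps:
M(h, t) = -3 - h/6 (M(h, t) = h/(-6) + 3/(-1) = h*(-1/6) + 3*(-1) = -h/6 - 3 = -3 - h/6)
m(g) = 157
1/(m(M(-8 - 2, 11)) + 77741) = 1/(157 + 77741) = 1/77898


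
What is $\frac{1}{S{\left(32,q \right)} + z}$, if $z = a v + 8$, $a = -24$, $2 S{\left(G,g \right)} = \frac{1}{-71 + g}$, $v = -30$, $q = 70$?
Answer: $\frac{2}{1455} \approx 0.0013746$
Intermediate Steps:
$S{\left(G,g \right)} = \frac{1}{2 \left(-71 + g\right)}$
$z = 728$ ($z = \left(-24\right) \left(-30\right) + 8 = 720 + 8 = 728$)
$\frac{1}{S{\left(32,q \right)} + z} = \frac{1}{\frac{1}{2 \left(-71 + 70\right)} + 728} = \frac{1}{\frac{1}{2 \left(-1\right)} + 728} = \frac{1}{\frac{1}{2} \left(-1\right) + 728} = \frac{1}{- \frac{1}{2} + 728} = \frac{1}{\frac{1455}{2}} = \frac{2}{1455}$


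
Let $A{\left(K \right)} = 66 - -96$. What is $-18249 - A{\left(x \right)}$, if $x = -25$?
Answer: $-18411$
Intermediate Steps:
$A{\left(K \right)} = 162$ ($A{\left(K \right)} = 66 + 96 = 162$)
$-18249 - A{\left(x \right)} = -18249 - 162 = -18411$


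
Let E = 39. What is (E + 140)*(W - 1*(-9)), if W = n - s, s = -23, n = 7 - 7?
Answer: 5728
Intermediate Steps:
n = 0
W = 23 (W = 0 - 1*(-23) = 0 + 23 = 23)
(E + 140)*(W - 1*(-9)) = (39 + 140)*(23 - 1*(-9)) = 179*(23 + 9) = 179*32 = 5728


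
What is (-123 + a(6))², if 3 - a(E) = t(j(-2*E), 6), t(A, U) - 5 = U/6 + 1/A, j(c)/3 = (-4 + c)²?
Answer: 9364239361/589824 ≈ 15876.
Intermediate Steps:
j(c) = 3*(-4 + c)²
t(A, U) = 5 + 1/A + U/6 (t(A, U) = 5 + (U/6 + 1/A) = 5 + (1/A + U/6) = 5 + 1/A + U/6)
a(E) = -3 - 1/(3*(-4 - 2*E)²) (a(E) = 3 - (5 + 1/(3*(-4 - 2*E)²) + (⅙)*6) = 3 - (5 + 1/(3*(-4 - 2*E)²) + 1) = 3 - (6 + 1/(3*(-4 - 2*E)²)) = 3 + (-6 - 1/(3*(-4 - 2*E)²)) = -3 - 1/(3*(-4 - 2*E)²))
(-123 + a(6))² = (-123 + (-3 - 1/(12*(2 + 6)²)))² = (-123 + (-3 - 1/12/8²))² = (-123 + (-3 - 1/12*1/64))² = (-123 + (-3 - 1/768))² = (-123 - 2305/768)² = (-96769/768)² = 9364239361/589824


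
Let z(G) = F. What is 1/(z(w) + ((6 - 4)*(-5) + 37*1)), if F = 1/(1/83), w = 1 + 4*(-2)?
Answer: 1/110 ≈ 0.0090909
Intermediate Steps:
w = -7 (w = 1 - 8 = -7)
F = 83 (F = 1/(1/83) = 83)
z(G) = 83
1/(z(w) + ((6 - 4)*(-5) + 37*1)) = 1/(83 + ((6 - 4)*(-5) + 37*1)) = 1/(83 + (2*(-5) + 37)) = 1/(83 + (-10 + 37)) = 1/(83 + 27) = 1/110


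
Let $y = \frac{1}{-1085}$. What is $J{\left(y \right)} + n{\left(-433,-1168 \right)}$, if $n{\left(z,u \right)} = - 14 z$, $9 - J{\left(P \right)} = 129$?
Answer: $5942$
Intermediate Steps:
$y = - \frac{1}{1085} \approx -0.00092166$
$J{\left(P \right)} = -120$ ($J{\left(P \right)} = 9 - 129 = -120$)
$J{\left(y \right)} + n{\left(-433,-1168 \right)} = -120 - -6062 = -120 + 6062 = 5942$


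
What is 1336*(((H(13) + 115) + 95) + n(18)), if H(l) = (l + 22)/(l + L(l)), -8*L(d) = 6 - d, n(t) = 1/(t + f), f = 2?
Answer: 157618274/555 ≈ 2.8400e+5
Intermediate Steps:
n(t) = 1/(2 + t) (n(t) = 1/(t + 2) = 1/(2 + t))
L(d) = -¾ + d/8 (L(d) = -(6 - d)/8 = -¾ + d/8)
H(l) = (22 + l)/(-¾ + 9*l/8) (H(l) = (l + 22)/(l + (-¾ + l/8)) = (22 + l)/(-¾ + 9*l/8))
1336*(((H(13) + 115) + 95) + n(18)) = 1336*(((8*(22 + 13)/(3*(-2 + 3*13)) + 115) + 95) + 1/(2 + 18)) = 1336*((((8/3)*35/(-2 + 39) + 115) + 95) + 1/20) = 1336*((((8/3)*35/37 + 115) + 95) + 1/20) = 1336*((((8/3)*(1/37)*35 + 115) + 95) + 1/20) = 1336*(((280/111 + 115) + 95) + 1/20) = 1336*((13045/111 + 95) + 1/20) = 1336*(23590/111 + 1/20) = 1336*(471911/2220) = 157618274/555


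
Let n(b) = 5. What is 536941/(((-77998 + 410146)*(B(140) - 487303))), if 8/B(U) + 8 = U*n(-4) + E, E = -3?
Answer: -369952349/111519275248332 ≈ -3.3174e-6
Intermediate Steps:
B(U) = 8/(-11 + 5*U) (B(U) = 8/(-8 + (U*5 - 3)) = 8/(-8 + (5*U - 3)) = 8/(-8 + (-3 + 5*U)) = 8/(-11 + 5*U))
536941/(((-77998 + 410146)*(B(140) - 487303))) = 536941/(((-77998 + 410146)*(8/(-11 + 5*140) - 487303))) = 536941/((332148*(8/(-11 + 700) - 487303))) = 536941/((332148*(8/689 - 487303))) = 536941/((332148*(-335751759/689))) = 536941/(-111519275248332/689) = 536941*(-689/111519275248332) = -369952349/111519275248332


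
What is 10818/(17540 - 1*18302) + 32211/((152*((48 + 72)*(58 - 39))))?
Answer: -206918961/14671040 ≈ -14.104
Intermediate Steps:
10818/(17540 - 1*18302) + 32211/((152*((48 + 72)*(58 - 39)))) = 10818/(17540 - 18302) + 32211/((152*(120*19))) = 10818/(-762) + 32211/((152*2280)) = 10818*(-1/762) + 32211/346560 = -1803/127 + 32211*(1/346560) = -1803/127 + 10737/115520 = -206918961/14671040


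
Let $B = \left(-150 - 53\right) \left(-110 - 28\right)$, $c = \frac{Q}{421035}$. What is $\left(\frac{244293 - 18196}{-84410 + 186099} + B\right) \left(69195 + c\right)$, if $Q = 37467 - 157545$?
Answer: $\frac{3952350005138510001}{2038791815} \approx 1.9386 \cdot 10^{9}$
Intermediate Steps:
$Q = -120078$ ($Q = 37467 - 157545 = -120078$)
$c = - \frac{40026}{140345}$ ($c = - \frac{120078}{421035} = \left(-120078\right) \frac{1}{421035} = - \frac{40026}{140345} \approx -0.2852$)
$B = 28014$ ($B = \left(-203\right) \left(-138\right) = 28014$)
$\left(\frac{244293 - 18196}{-84410 + 186099} + B\right) \left(69195 + c\right) = \left(\frac{244293 - 18196}{-84410 + 186099} + 28014\right) \left(69195 - \frac{40026}{140345}\right) = \left(\frac{226097}{101689} + 28014\right) \frac{9711132249}{140345} = \frac{2848941743}{101689} \cdot \frac{9711132249}{140345} = \frac{3952350005138510001}{2038791815}$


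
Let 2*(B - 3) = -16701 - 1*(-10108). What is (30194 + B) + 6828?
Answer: 67457/2 ≈ 33729.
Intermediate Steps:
B = -6587/2 (B = 3 + (-16701 - 1*(-10108))/2 = 3 + (-16701 + 10108)/2 = 3 + (½)*(-6593) = 3 - 6593/2 = -6587/2 ≈ -3293.5)
(30194 + B) + 6828 = (30194 - 6587/2) + 6828 = 53801/2 + 6828 = 67457/2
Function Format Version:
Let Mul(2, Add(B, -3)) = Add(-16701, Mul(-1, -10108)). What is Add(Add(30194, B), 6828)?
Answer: Rational(67457, 2) ≈ 33729.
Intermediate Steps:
B = Rational(-6587, 2) (B = Add(3, Mul(Rational(1, 2), Add(-16701, Mul(-1, -10108)))) = Add(3, Mul(Rational(1, 2), Add(-16701, 10108))) = Add(3, Mul(Rational(1, 2), -6593)) = Add(3, Rational(-6593, 2)) = Rational(-6587, 2) ≈ -3293.5)
Add(Add(30194, B), 6828) = Add(Add(30194, Rational(-6587, 2)), 6828) = Add(Rational(53801, 2), 6828) = Rational(67457, 2)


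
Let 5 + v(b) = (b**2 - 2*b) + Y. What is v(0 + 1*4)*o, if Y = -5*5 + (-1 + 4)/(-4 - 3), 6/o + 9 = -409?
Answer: 471/1463 ≈ 0.32194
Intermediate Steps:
o = -3/209 (o = 6/(-9 - 409) = 6/(-418) = 6*(-1/418) = -3/209 ≈ -0.014354)
Y = -178/7 (Y = -25 + 3/(-7) = -25 + 3*(-1/7) = -25 - 3/7 = -178/7 ≈ -25.429)
v(b) = -213/7 + b**2 - 2*b (v(b) = -5 + ((b**2 - 2*b) - 178/7) = -5 + (-178/7 + b**2 - 2*b) = -213/7 + b**2 - 2*b)
v(0 + 1*4)*o = (-213/7 + (0 + 1*4)**2 - 2*(0 + 1*4))*(-3/209) = (-213/7 + (0 + 4)**2 - 2*(0 + 4))*(-3/209) = (-213/7 + 4**2 - 2*4)*(-3/209) = (-213/7 + 16 - 8)*(-3/209) = -157/7*(-3/209) = 471/1463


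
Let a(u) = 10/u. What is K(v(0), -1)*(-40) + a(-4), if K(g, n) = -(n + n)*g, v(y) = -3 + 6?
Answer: -485/2 ≈ -242.50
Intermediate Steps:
v(y) = 3
K(g, n) = -2*g*n (K(g, n) = -2*n*g = -2*g*n)
K(v(0), -1)*(-40) + a(-4) = -2*3*(-1)*(-40) + 10/(-4) = 6*(-40) + 10*(-¼) = -240 - 5/2 = -485/2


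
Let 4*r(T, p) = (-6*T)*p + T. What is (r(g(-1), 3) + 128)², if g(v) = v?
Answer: 279841/16 ≈ 17490.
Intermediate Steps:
r(T, p) = T/4 - 3*T*p/2 (r(T, p) = ((-6*T)*p + T)/4 = (-6*T*p + T)/4 = (T - 6*T*p)/4 = T/4 - 3*T*p/2)
(r(g(-1), 3) + 128)² = ((¼)*(-1)*(1 - 6*3) + 128)² = ((¼)*(-1)*(1 - 18) + 128)² = ((¼)*(-1)*(-17) + 128)² = (17/4 + 128)² = (529/4)² = 279841/16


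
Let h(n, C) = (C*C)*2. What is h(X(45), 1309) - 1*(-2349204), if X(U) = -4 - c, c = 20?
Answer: 5776166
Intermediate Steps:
X(U) = -24 (X(U) = -4 - 1*20 = -4 - 20 = -24)
h(n, C) = 2*C² (h(n, C) = C²*2 = 2*C²)
h(X(45), 1309) - 1*(-2349204) = 2*1309² - 1*(-2349204) = 2*1713481 + 2349204 = 3426962 + 2349204 = 5776166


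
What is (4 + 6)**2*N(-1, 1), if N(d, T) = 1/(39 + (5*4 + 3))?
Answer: 50/31 ≈ 1.6129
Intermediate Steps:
N(d, T) = 1/62 (N(d, T) = 1/(39 + (20 + 3)) = 1/(39 + 23) = 1/62)
(4 + 6)**2*N(-1, 1) = (4 + 6)**2*(1/62) = 10**2*(1/62) = 100*(1/62) = 50/31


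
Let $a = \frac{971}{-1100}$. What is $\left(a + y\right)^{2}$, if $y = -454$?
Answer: $\frac{250371137641}{1210000} \approx 2.0692 \cdot 10^{5}$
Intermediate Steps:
$a = - \frac{971}{1100}$ ($a = 971 \left(- \frac{1}{1100}\right) = - \frac{971}{1100} \approx -0.88273$)
$\left(a + y\right)^{2} = \left(- \frac{971}{1100} - 454\right)^{2} = \left(- \frac{500371}{1100}\right)^{2} = \frac{250371137641}{1210000}$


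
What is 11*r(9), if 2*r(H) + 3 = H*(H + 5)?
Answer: 1353/2 ≈ 676.50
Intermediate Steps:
r(H) = -3/2 + H*(5 + H)/2 (r(H) = -3/2 + (H*(H + 5))/2 = -3/2 + (H*(5 + H))/2 = -3/2 + H*(5 + H)/2)
11*r(9) = 11*(-3/2 + (½)*9² + (5/2)*9) = 11*(-3/2 + (½)*81 + 45/2) = 11*(-3/2 + 81/2 + 45/2) = 11*(123/2) = 1353/2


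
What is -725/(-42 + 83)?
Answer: -725/41 ≈ -17.683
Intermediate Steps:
-725/(-42 + 83) = -725/41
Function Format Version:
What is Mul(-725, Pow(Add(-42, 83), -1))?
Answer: Rational(-725, 41) ≈ -17.683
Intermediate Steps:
Mul(-725, Pow(Add(-42, 83), -1)) = Mul(-725, Pow(41, -1)) = Mul(-725, Rational(1, 41)) = Rational(-725, 41)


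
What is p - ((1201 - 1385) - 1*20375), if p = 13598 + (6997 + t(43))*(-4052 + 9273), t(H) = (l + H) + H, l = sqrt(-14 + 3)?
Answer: 37014500 + 5221*I*sqrt(11) ≈ 3.7015e+7 + 17316.0*I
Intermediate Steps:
l = I*sqrt(11) (l = sqrt(-11) = I*sqrt(11) ≈ 3.3166*I)
t(H) = 2*H + I*sqrt(11) (t(H) = (I*sqrt(11) + H) + H = (H + I*sqrt(11)) + H = 2*H + I*sqrt(11))
p = 36993941 + 5221*I*sqrt(11) (p = 13598 + (6997 + (2*43 + I*sqrt(11)))*(-4052 + 9273) = 13598 + (6997 + (86 + I*sqrt(11)))*5221 = 13598 + (7083 + I*sqrt(11))*5221 = 13598 + (36980343 + 5221*I*sqrt(11)) = 36993941 + 5221*I*sqrt(11) ≈ 3.6994e+7 + 17316.0*I)
p - ((1201 - 1385) - 1*20375) = (36993941 + 5221*I*sqrt(11)) - ((1201 - 1385) - 1*20375) = (36993941 + 5221*I*sqrt(11)) - (-184 - 20375) = (36993941 + 5221*I*sqrt(11)) - 1*(-20559) = (36993941 + 5221*I*sqrt(11)) + 20559 = 37014500 + 5221*I*sqrt(11)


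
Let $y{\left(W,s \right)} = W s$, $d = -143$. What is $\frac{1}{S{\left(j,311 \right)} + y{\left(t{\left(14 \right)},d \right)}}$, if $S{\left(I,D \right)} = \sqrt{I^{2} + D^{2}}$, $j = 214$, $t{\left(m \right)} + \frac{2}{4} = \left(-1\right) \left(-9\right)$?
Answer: $- \frac{4862}{5339693} - \frac{4 \sqrt{142517}}{5339693} \approx -0.0011933$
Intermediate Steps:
$t{\left(m \right)} = \frac{17}{2}$ ($t{\left(m \right)} = - \frac{1}{2} - -9 = - \frac{1}{2} + 9 = \frac{17}{2}$)
$S{\left(I,D \right)} = \sqrt{D^{2} + I^{2}}$
$\frac{1}{S{\left(j,311 \right)} + y{\left(t{\left(14 \right)},d \right)}} = \frac{1}{\sqrt{311^{2} + 214^{2}} + \frac{17}{2} \left(-143\right)} = \frac{1}{\sqrt{96721 + 45796} - \frac{2431}{2}} = \frac{1}{\sqrt{142517} - \frac{2431}{2}} = \frac{1}{- \frac{2431}{2} + \sqrt{142517}}$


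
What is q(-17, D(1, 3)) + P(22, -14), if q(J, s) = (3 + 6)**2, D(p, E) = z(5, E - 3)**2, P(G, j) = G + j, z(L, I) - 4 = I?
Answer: 89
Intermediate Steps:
z(L, I) = 4 + I
D(p, E) = (1 + E)**2 (D(p, E) = (4 + (E - 3))**2 = (4 + (-3 + E))**2 = (1 + E)**2)
q(J, s) = 81 (q(J, s) = 9**2 = 81)
q(-17, D(1, 3)) + P(22, -14) = 81 + (22 - 14) = 81 + 8 = 89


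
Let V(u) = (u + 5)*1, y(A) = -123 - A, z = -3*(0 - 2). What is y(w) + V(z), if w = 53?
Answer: -165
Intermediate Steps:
z = 6 (z = -3*(-2) = 6)
V(u) = 5 + u (V(u) = (5 + u)*1 = 5 + u)
y(w) + V(z) = (-123 - 1*53) + (5 + 6) = (-123 - 53) + 11 = -176 + 11 = -165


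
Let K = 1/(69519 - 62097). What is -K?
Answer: -1/7422 ≈ -0.00013473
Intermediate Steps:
K = 1/7422 ≈ 0.00013473
-K = -1*1/7422 = -1/7422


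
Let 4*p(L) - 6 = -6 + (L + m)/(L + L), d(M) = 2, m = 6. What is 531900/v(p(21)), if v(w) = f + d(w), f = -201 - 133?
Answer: -132975/83 ≈ -1602.1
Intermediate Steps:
f = -334
p(L) = (6 + L)/(8*L) (p(L) = 3/2 + (-6 + (L + 6)/(L + L))/4 = 3/2 + (-6 + (6 + L)/((2*L)))/4 = 3/2 + (-6 + (6 + L)*(1/(2*L)))/4 = 3/2 + (-6 + (6 + L)/(2*L))/4 = 3/2 + (-3/2 + (6 + L)/(8*L)) = (6 + L)/(8*L))
v(w) = -332 (v(w) = -334 + 2 = -332)
531900/v(p(21)) = 531900/(-332) = 531900*(-1/332) = -132975/83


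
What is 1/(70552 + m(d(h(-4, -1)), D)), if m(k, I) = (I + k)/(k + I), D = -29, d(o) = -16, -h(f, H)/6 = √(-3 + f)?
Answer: 1/70553 ≈ 1.4174e-5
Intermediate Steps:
h(f, H) = -6*√(-3 + f)
m(k, I) = 1 (m(k, I) = (I + k)/(I + k) = 1)
1/(70552 + m(d(h(-4, -1)), D)) = 1/(70552 + 1) = 1/70553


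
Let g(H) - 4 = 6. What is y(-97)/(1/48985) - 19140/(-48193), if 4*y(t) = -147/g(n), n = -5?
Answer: -69405429567/385544 ≈ -1.8002e+5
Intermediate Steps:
g(H) = 10 (g(H) = 4 + 6 = 10)
y(t) = -147/40 (y(t) = (-147/10)/4 = (-147*⅒)/4 = (¼)*(-147/10) = -147/40)
y(-97)/(1/48985) - 19140/(-48193) = -147/(40*(1/48985)) - 19140/(-48193) = -147/(40*1/48985) - 19140*(-1/48193) = -147/40*48985 + 19140/48193 = -1440159/8 + 19140/48193 = -69405429567/385544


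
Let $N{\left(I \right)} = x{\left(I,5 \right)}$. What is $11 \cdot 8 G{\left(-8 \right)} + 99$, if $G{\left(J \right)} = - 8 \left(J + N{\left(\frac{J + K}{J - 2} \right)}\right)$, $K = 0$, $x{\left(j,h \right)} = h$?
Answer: $2211$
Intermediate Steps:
$N{\left(I \right)} = 5$
$G{\left(J \right)} = -40 - 8 J$ ($G{\left(J \right)} = - 8 \left(J + 5\right) = - 8 \left(5 + J\right) = -40 - 8 J$)
$11 \cdot 8 G{\left(-8 \right)} + 99 = 11 \cdot 8 \left(-40 - -64\right) + 99 = 88 \left(-40 + 64\right) + 99 = 88 \cdot 24 + 99 = 2112 + 99 = 2211$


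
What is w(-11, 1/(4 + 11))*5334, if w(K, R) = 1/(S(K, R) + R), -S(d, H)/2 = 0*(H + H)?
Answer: 80010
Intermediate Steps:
S(d, H) = 0 (S(d, H) = -0*(H + H) = -0*2*H = -2*0 = 0)
w(K, R) = 1/R (w(K, R) = 1/(0 + R) = 1/R)
w(-11, 1/(4 + 11))*5334 = 5334/1/(4 + 11) = 5334/1/15 = 5334/(1/15) = 15*5334 = 80010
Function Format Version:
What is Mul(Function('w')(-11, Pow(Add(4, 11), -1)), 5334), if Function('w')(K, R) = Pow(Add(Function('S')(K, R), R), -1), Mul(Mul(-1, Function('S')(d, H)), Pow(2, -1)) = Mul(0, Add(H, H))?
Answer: 80010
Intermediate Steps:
Function('S')(d, H) = 0 (Function('S')(d, H) = Mul(-2, Mul(0, Add(H, H))) = Mul(-2, Mul(0, Mul(2, H))) = Mul(-2, 0) = 0)
Function('w')(K, R) = Pow(R, -1) (Function('w')(K, R) = Pow(Add(0, R), -1) = Pow(R, -1))
Mul(Function('w')(-11, Pow(Add(4, 11), -1)), 5334) = Mul(Pow(Pow(Add(4, 11), -1), -1), 5334) = Mul(Pow(Pow(15, -1), -1), 5334) = Mul(Pow(Rational(1, 15), -1), 5334) = Mul(15, 5334) = 80010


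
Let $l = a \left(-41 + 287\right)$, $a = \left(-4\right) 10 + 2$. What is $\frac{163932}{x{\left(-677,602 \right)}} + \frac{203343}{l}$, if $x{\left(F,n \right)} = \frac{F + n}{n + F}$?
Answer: $\frac{510744331}{3116} \approx 1.6391 \cdot 10^{5}$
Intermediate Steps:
$a = -38$ ($a = -40 + 2 = -38$)
$x{\left(F,n \right)} = 1$ ($x{\left(F,n \right)} = \frac{F + n}{F + n} = 1$)
$l = -9348$ ($l = - 38 \left(-41 + 287\right) = \left(-38\right) 246 = -9348$)
$\frac{163932}{x{\left(-677,602 \right)}} + \frac{203343}{l} = \frac{163932}{1} + \frac{203343}{-9348} = 163932 \cdot 1 + 203343 \left(- \frac{1}{9348}\right) = 163932 - \frac{67781}{3116} = \frac{510744331}{3116}$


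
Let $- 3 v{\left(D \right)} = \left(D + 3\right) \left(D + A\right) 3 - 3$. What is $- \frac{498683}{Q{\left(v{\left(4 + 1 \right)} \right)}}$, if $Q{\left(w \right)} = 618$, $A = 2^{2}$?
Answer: $- \frac{498683}{618} \approx -806.93$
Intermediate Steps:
$A = 4$
$v{\left(D \right)} = 1 - \left(3 + D\right) \left(4 + D\right)$ ($v{\left(D \right)} = - \frac{\left(D + 3\right) \left(D + 4\right) 3 - 3}{3} = - \frac{\left(3 + D\right) \left(4 + D\right) 3 - 3}{3} = - \frac{3 \left(3 + D\right) \left(4 + D\right) - 3}{3} = - \frac{-3 + 3 \left(3 + D\right) \left(4 + D\right)}{3} = 1 - \left(3 + D\right) \left(4 + D\right)$)
$- \frac{498683}{Q{\left(v{\left(4 + 1 \right)} \right)}} = - \frac{498683}{618}$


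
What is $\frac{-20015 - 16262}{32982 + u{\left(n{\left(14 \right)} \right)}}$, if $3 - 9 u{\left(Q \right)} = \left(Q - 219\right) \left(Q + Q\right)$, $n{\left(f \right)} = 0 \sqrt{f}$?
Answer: $- \frac{108831}{98947} \approx -1.0999$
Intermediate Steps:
$n{\left(f \right)} = 0$
$u{\left(Q \right)} = \frac{1}{3} - \frac{2 Q \left(-219 + Q\right)}{9}$ ($u{\left(Q \right)} = \frac{1}{3} - \frac{\left(Q - 219\right) \left(Q + Q\right)}{9} = \frac{1}{3} - \frac{\left(-219 + Q\right) 2 Q}{9} = \frac{1}{3} - \frac{2 Q \left(-219 + Q\right)}{9}$)
$\frac{-20015 - 16262}{32982 + u{\left(n{\left(14 \right)} \right)}} = \frac{-20015 - 16262}{32982 + \left(\frac{1}{3} - \frac{2 \cdot 0^{2}}{9} + \frac{146}{3} \cdot 0\right)} = - \frac{36277}{32982 + \left(\frac{1}{3} - 0 + 0\right)} = - \frac{36277}{32982 + \left(\frac{1}{3} + 0 + 0\right)} = - \frac{36277}{32982 + \frac{1}{3}} = - \frac{36277}{\frac{98947}{3}} = \left(-36277\right) \frac{3}{98947} = - \frac{108831}{98947}$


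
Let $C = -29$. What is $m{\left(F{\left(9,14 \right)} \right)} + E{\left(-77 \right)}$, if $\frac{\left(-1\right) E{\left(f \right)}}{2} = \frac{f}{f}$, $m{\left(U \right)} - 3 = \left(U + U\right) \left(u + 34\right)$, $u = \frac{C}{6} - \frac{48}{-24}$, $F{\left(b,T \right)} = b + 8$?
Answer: $\frac{3182}{3} \approx 1060.7$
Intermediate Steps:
$F{\left(b,T \right)} = 8 + b$
$u = - \frac{17}{6}$ ($u = - \frac{29}{6} - \frac{48}{-24} = \left(-29\right) \frac{1}{6} - -2 = - \frac{29}{6} + 2 = - \frac{17}{6} \approx -2.8333$)
$m{\left(U \right)} = 3 + \frac{187 U}{3}$ ($m{\left(U \right)} = 3 + \left(U + U\right) \left(- \frac{17}{6} + 34\right) = 3 + 2 U \frac{187}{6} = 3 + \frac{187 U}{3}$)
$E{\left(f \right)} = -2$ ($E{\left(f \right)} = - 2 \frac{f}{f} = \left(-2\right) 1 = -2$)
$m{\left(F{\left(9,14 \right)} \right)} + E{\left(-77 \right)} = \left(3 + \frac{187 \left(8 + 9\right)}{3}\right) - 2 = \left(3 + \frac{187}{3} \cdot 17\right) - 2 = \left(3 + \frac{3179}{3}\right) - 2 = \frac{3188}{3} - 2 = \frac{3182}{3}$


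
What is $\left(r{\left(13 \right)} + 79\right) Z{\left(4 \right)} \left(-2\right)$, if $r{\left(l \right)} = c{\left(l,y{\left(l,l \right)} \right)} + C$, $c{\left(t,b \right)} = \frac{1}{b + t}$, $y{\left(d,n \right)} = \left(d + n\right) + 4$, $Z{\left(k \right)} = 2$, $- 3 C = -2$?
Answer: $- \frac{41120}{129} \approx -318.76$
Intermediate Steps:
$C = \frac{2}{3}$ ($C = \left(- \frac{1}{3}\right) \left(-2\right) = \frac{2}{3} \approx 0.66667$)
$y{\left(d,n \right)} = 4 + d + n$
$r{\left(l \right)} = \frac{2}{3} + \frac{1}{4 + 3 l}$ ($r{\left(l \right)} = \frac{1}{\left(4 + l + l\right) + l} + \frac{2}{3} = \frac{1}{\left(4 + 2 l\right) + l} + \frac{2}{3} = \frac{1}{4 + 3 l} + \frac{2}{3} = \frac{2}{3} + \frac{1}{4 + 3 l}$)
$\left(r{\left(13 \right)} + 79\right) Z{\left(4 \right)} \left(-2\right) = \left(\frac{11 + 6 \cdot 13}{3 \left(4 + 3 \cdot 13\right)} + 79\right) 2 \left(-2\right) = \left(\frac{11 + 78}{3 \left(4 + 39\right)} + 79\right) \left(-4\right) = \left(\frac{1}{3} \cdot \frac{1}{43} \cdot 89 + 79\right) \left(-4\right) = \left(\frac{89}{129} + 79\right) \left(-4\right) = \frac{10280}{129} \left(-4\right) = - \frac{41120}{129}$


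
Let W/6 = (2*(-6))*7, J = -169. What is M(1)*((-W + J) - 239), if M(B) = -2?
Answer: -192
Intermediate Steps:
W = -504 (W = 6*((2*(-6))*7) = 6*(-12*7) = 6*(-84) = -504)
M(1)*((-W + J) - 239) = -2*((-1*(-504) - 169) - 239) = -2*((504 - 169) - 239) = -2*(335 - 239) = -2*96 = -192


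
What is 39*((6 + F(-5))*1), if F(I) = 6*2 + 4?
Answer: 858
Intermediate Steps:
F(I) = 16 (F(I) = 12 + 4 = 16)
39*((6 + F(-5))*1) = 39*((6 + 16)*1) = 39*(22*1) = 39*22 = 858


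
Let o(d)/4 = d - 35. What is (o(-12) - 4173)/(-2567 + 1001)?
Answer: 4361/1566 ≈ 2.7848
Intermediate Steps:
o(d) = -140 + 4*d (o(d) = 4*(d - 35) = 4*(-35 + d) = -140 + 4*d)
(o(-12) - 4173)/(-2567 + 1001) = ((-140 + 4*(-12)) - 4173)/(-2567 + 1001) = ((-140 - 48) - 4173)/(-1566) = (-188 - 4173)*(-1/1566) = -4361*(-1/1566) = 4361/1566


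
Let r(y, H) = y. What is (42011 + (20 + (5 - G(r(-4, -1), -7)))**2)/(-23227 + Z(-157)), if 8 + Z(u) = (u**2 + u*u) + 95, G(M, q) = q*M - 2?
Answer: 21006/13079 ≈ 1.6061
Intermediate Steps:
G(M, q) = -2 + M*q (G(M, q) = M*q - 2 = -2 + M*q)
Z(u) = 87 + 2*u**2 (Z(u) = -8 + ((u**2 + u*u) + 95) = -8 + ((u**2 + u**2) + 95) = -8 + (2*u**2 + 95) = -8 + (95 + 2*u**2) = 87 + 2*u**2)
(42011 + (20 + (5 - G(r(-4, -1), -7)))**2)/(-23227 + Z(-157)) = (42011 + (20 + (5 - (-2 - 4*(-7))))**2)/(-23227 + (87 + 2*(-157)**2)) = (42011 + (20 + (5 - (-2 + 28)))**2)/(-23227 + (87 + 2*24649)) = (42011 + (20 + (5 - 1*26))**2)/(-23227 + (87 + 49298)) = (42011 + (20 + (5 - 26))**2)/(-23227 + 49385) = (42011 + (20 - 21)**2)/26158 = (42011 + (-1)**2)*(1/26158) = (42011 + 1)*(1/26158) = 42012*(1/26158) = 21006/13079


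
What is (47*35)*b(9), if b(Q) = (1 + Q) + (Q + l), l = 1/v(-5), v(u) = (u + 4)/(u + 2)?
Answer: 36190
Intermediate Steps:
v(u) = (4 + u)/(2 + u)
l = 3 (l = 1/((4 - 5)/(2 - 5)) = 1/(-1/(-3)) = 1/(-⅓*(-1)) = 1/(⅓) = 3)
b(Q) = 4 + 2*Q (b(Q) = (1 + Q) + (Q + 3) = (1 + Q) + (3 + Q) = 4 + 2*Q)
(47*35)*b(9) = (47*35)*(4 + 2*9) = 1645*(4 + 18) = 1645*22 = 36190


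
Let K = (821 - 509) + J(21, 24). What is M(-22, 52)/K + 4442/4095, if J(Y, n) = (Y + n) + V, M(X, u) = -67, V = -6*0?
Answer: 62449/69615 ≈ 0.89706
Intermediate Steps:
V = 0
J(Y, n) = Y + n (J(Y, n) = (Y + n) + 0 = Y + n)
K = 357 (K = (821 - 509) + (21 + 24) = 312 + 45 = 357)
M(-22, 52)/K + 4442/4095 = -67/357 + 4442/4095 = 62449/69615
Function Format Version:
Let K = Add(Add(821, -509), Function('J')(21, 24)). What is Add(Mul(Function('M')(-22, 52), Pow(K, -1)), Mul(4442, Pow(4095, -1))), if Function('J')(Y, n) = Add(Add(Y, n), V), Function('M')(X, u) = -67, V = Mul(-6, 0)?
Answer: Rational(62449, 69615) ≈ 0.89706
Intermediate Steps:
V = 0
Function('J')(Y, n) = Add(Y, n) (Function('J')(Y, n) = Add(Add(Y, n), 0) = Add(Y, n))
K = 357 (K = Add(Add(821, -509), Add(21, 24)) = Add(312, 45) = 357)
Add(Mul(Function('M')(-22, 52), Pow(K, -1)), Mul(4442, Pow(4095, -1))) = Add(Mul(-67, Pow(357, -1)), Mul(4442, Pow(4095, -1))) = Add(Mul(-67, Rational(1, 357)), Mul(4442, Rational(1, 4095))) = Add(Rational(-67, 357), Rational(4442, 4095)) = Rational(62449, 69615)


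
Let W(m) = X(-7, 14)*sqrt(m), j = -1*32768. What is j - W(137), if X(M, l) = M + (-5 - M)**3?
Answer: -32768 - sqrt(137) ≈ -32780.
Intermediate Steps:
j = -32768
W(m) = sqrt(m) (W(m) = (-7 - (5 - 7)**3)*sqrt(m) = (-7 - 1*(-2)**3)*sqrt(m) = (-7 - 1*(-8))*sqrt(m) = (-7 + 8)*sqrt(m) = 1*sqrt(m) = sqrt(m))
j - W(137) = -32768 - sqrt(137)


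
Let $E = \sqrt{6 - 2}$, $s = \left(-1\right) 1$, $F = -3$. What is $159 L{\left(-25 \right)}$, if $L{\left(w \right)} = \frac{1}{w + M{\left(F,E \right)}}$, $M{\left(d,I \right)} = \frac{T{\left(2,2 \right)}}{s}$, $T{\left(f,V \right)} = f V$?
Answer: $- \frac{159}{29} \approx -5.4828$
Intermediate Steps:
$s = -1$
$T{\left(f,V \right)} = V f$
$E = 2$ ($E = \sqrt{4} = 2$)
$M{\left(d,I \right)} = -4$ ($M{\left(d,I \right)} = \frac{2 \cdot 2}{-1} = 4 \left(-1\right) = -4$)
$L{\left(w \right)} = \frac{1}{-4 + w}$ ($L{\left(w \right)} = \frac{1}{w - 4} = \frac{1}{-4 + w}$)
$159 L{\left(-25 \right)} = \frac{159}{-4 - 25} = \frac{159}{-29} = 159 \left(- \frac{1}{29}\right) = - \frac{159}{29}$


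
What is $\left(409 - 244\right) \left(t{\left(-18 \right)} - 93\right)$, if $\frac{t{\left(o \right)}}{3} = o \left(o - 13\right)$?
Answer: $260865$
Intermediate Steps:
$t{\left(o \right)} = 3 o \left(-13 + o\right)$ ($t{\left(o \right)} = 3 o \left(o - 13\right) = 3 o \left(-13 + o\right)$)
$\left(409 - 244\right) \left(t{\left(-18 \right)} - 93\right) = \left(409 - 244\right) \left(3 \left(-18\right) \left(-13 - 18\right) - 93\right) = 165 \left(3 \left(-18\right) \left(-31\right) - 93\right) = 165 \left(1674 - 93\right) = 165 \cdot 1581 = 260865$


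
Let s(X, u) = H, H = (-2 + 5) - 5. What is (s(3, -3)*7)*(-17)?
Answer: 238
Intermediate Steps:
H = -2 (H = 3 - 5 = -2)
s(X, u) = -2
(s(3, -3)*7)*(-17) = -2*7*(-17) = -14*(-17) = 238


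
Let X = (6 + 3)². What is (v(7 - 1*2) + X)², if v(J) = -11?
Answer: 4900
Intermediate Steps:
X = 81 (X = 9² = 81)
(v(7 - 1*2) + X)² = (-11 + 81)² = 70² = 4900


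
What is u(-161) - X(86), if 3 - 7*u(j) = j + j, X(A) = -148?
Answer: 1361/7 ≈ 194.43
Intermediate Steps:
u(j) = 3/7 - 2*j/7 (u(j) = 3/7 - (j + j)/7 = 3/7 - 2*j/7)
u(-161) - X(86) = (3/7 - 2/7*(-161)) - 1*(-148) = (3/7 + 46) + 148 = 325/7 + 148 = 1361/7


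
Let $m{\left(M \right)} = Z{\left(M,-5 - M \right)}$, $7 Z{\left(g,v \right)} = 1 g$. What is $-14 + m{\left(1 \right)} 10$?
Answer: $- \frac{88}{7} \approx -12.571$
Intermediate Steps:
$Z{\left(g,v \right)} = \frac{g}{7}$ ($Z{\left(g,v \right)} = \frac{1 g}{7} = \frac{g}{7}$)
$m{\left(M \right)} = \frac{M}{7}$
$-14 + m{\left(1 \right)} 10 = -14 + \frac{1}{7} \cdot 1 \cdot 10 = -14 + \frac{1}{7} \cdot 10 = -14 + \frac{10}{7} = - \frac{88}{7}$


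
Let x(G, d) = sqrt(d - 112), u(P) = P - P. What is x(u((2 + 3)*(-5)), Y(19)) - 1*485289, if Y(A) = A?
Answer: -485289 + I*sqrt(93) ≈ -4.8529e+5 + 9.6436*I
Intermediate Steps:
u(P) = 0
x(G, d) = sqrt(-112 + d)
x(u((2 + 3)*(-5)), Y(19)) - 1*485289 = sqrt(-112 + 19) - 1*485289 = sqrt(-93) - 485289 = I*sqrt(93) - 485289 = -485289 + I*sqrt(93)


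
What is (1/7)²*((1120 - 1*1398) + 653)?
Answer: 375/49 ≈ 7.6531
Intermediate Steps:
(1/7)²*((1120 - 1*1398) + 653) = (⅐)²*((1120 - 1398) + 653) = (-278 + 653)/49 = (1/49)*375 = 375/49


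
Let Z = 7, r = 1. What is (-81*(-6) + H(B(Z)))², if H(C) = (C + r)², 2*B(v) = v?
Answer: 4100625/16 ≈ 2.5629e+5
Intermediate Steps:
B(v) = v/2
H(C) = (1 + C)² (H(C) = (C + 1)² = (1 + C)²)
(-81*(-6) + H(B(Z)))² = (-81*(-6) + (1 + (½)*7)²)² = (486 + (1 + 7/2)²)² = (486 + (9/2)²)² = (486 + 81/4)² = (2025/4)² = 4100625/16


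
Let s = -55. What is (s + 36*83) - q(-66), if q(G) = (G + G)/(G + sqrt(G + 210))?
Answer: 26375/9 ≈ 2930.6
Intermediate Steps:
q(G) = 2*G/(G + sqrt(210 + G)) (q(G) = (2*G)/(G + sqrt(210 + G)) = 2*G/(G + sqrt(210 + G)))
(s + 36*83) - q(-66) = (-55 + 36*83) - 2*(-66)/(-66 + sqrt(210 - 66)) = (-55 + 2988) - 2*(-66)/(-66 + sqrt(144)) = 2933 - 2*(-66)/(-66 + 12) = 2933 - 2*(-66)/(-54) = 2933 - 2*(-66)*(-1)/54 = 2933 - 1*22/9 = 2933 - 22/9 = 26375/9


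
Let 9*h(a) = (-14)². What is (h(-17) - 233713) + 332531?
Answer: 889558/9 ≈ 98840.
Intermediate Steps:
h(a) = 196/9 (h(a) = (⅑)*(-14)² = (⅑)*196 = 196/9)
(h(-17) - 233713) + 332531 = (196/9 - 233713) + 332531 = -2103221/9 + 332531 = 889558/9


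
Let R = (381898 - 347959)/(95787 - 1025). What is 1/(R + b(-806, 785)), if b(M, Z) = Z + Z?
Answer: 94762/148810279 ≈ 0.00063680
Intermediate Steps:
b(M, Z) = 2*Z
R = 33939/94762 ≈ 0.35815
1/(R + b(-806, 785)) = 1/(33939/94762 + 2*785) = 1/(33939/94762 + 1570) = 1/(148810279/94762) = 94762/148810279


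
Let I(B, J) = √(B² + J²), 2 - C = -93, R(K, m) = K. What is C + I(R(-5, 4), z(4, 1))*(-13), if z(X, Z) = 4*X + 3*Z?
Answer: 95 - 13*√386 ≈ -160.41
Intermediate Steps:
z(X, Z) = 3*Z + 4*X
C = 95 (C = 2 - 1*(-93) = 2 + 93 = 95)
C + I(R(-5, 4), z(4, 1))*(-13) = 95 + √((-5)² + (3*1 + 4*4)²)*(-13) = 95 + √(25 + (3 + 16)²)*(-13) = 95 + √(25 + 19²)*(-13) = 95 + √(25 + 361)*(-13) = 95 + √386*(-13) = 95 - 13*√386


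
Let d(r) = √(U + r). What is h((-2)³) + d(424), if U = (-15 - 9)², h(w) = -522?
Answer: -522 + 10*√10 ≈ -490.38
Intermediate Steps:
U = 576 (U = (-24)² = 576)
d(r) = √(576 + r)
h((-2)³) + d(424) = -522 + √(576 + 424) = -522 + √1000 = -522 + 10*√10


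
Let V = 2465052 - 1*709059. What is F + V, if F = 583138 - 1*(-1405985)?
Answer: 3745116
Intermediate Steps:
F = 1989123 (F = 583138 + 1405985 = 1989123)
V = 1755993 (V = 2465052 - 709059 = 1755993)
F + V = 1989123 + 1755993 = 3745116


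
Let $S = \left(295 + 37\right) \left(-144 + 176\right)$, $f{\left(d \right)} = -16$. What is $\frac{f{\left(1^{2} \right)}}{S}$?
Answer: $- \frac{1}{664} \approx -0.001506$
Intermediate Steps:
$S = 10624$ ($S = 332 \cdot 32 = 10624$)
$\frac{f{\left(1^{2} \right)}}{S} = - \frac{16}{10624} = \left(-16\right) \frac{1}{10624} = - \frac{1}{664}$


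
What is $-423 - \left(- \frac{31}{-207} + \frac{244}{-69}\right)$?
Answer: $- \frac{86860}{207} \approx -419.61$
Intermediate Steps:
$-423 - \left(- \frac{31}{-207} + \frac{244}{-69}\right) = -423 - \left(\left(-31\right) \left(- \frac{1}{207}\right) + 244 \left(- \frac{1}{69}\right)\right) = -423 - \left(\frac{31}{207} - \frac{244}{69}\right) = -423 - - \frac{701}{207} = -423 + \frac{701}{207} = - \frac{86860}{207}$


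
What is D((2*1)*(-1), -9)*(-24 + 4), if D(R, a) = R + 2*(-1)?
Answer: 80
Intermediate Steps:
D(R, a) = -2 + R (D(R, a) = R - 2 = -2 + R)
D((2*1)*(-1), -9)*(-24 + 4) = (-2 + (2*1)*(-1))*(-24 + 4) = (-2 + 2*(-1))*(-20) = (-2 - 2)*(-20) = -4*(-20) = 80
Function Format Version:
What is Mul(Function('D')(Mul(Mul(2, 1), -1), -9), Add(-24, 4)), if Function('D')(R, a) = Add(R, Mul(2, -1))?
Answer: 80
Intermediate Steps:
Function('D')(R, a) = Add(-2, R) (Function('D')(R, a) = Add(R, -2) = Add(-2, R))
Mul(Function('D')(Mul(Mul(2, 1), -1), -9), Add(-24, 4)) = Mul(Add(-2, Mul(Mul(2, 1), -1)), Add(-24, 4)) = Mul(Add(-2, Mul(2, -1)), -20) = Mul(Add(-2, -2), -20) = Mul(-4, -20) = 80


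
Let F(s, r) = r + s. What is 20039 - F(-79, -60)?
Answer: 20178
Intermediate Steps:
20039 - F(-79, -60) = 20039 - (-60 - 79) = 20039 - 1*(-139) = 20039 + 139 = 20178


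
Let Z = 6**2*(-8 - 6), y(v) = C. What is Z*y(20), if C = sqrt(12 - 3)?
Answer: -1512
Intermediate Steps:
C = 3 (C = sqrt(9) = 3)
y(v) = 3
Z = -504 (Z = 36*(-14) = -504)
Z*y(20) = -504*3 = -1512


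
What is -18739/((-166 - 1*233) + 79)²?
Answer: -18739/102400 ≈ -0.18300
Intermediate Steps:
-18739/((-166 - 1*233) + 79)² = -18739/((-166 - 233) + 79)² = -18739/(-399 + 79)² = -18739/((-320)²) = -18739/102400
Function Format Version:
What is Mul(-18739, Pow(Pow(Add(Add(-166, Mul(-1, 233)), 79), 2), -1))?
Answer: Rational(-18739, 102400) ≈ -0.18300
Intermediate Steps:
Mul(-18739, Pow(Pow(Add(Add(-166, Mul(-1, 233)), 79), 2), -1)) = Mul(-18739, Pow(Pow(Add(Add(-166, -233), 79), 2), -1)) = Mul(-18739, Pow(Pow(Add(-399, 79), 2), -1)) = Mul(-18739, Pow(Pow(-320, 2), -1)) = Mul(-18739, Pow(102400, -1)) = Mul(-18739, Rational(1, 102400)) = Rational(-18739, 102400)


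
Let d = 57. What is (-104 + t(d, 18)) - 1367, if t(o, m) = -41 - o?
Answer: -1569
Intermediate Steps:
(-104 + t(d, 18)) - 1367 = (-104 + (-41 - 1*57)) - 1367 = (-104 + (-41 - 57)) - 1367 = (-104 - 98) - 1367 = -202 - 1367 = -1569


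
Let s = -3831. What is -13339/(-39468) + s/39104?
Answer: 7123199/29679936 ≈ 0.24000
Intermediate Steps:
-13339/(-39468) + s/39104 = -13339/(-39468) - 3831/39104 = -13339*(-1/39468) - 3831*1/39104 = 13339/39468 - 3831/39104 = 7123199/29679936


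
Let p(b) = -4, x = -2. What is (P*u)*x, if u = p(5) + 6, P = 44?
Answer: -176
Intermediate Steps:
u = 2 (u = -4 + 6 = 2)
(P*u)*x = (44*2)*(-2) = 88*(-2) = -176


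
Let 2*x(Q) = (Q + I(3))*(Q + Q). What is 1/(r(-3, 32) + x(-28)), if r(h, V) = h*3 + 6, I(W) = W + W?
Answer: 1/613 ≈ 0.0016313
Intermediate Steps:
I(W) = 2*W
x(Q) = Q*(6 + Q) (x(Q) = ((Q + 2*3)*(Q + Q))/2 = ((Q + 6)*(2*Q))/2 = ((6 + Q)*(2*Q))/2 = (2*Q*(6 + Q))/2 = Q*(6 + Q))
r(h, V) = 6 + 3*h (r(h, V) = 3*h + 6 = 6 + 3*h)
1/(r(-3, 32) + x(-28)) = 1/((6 + 3*(-3)) - 28*(6 - 28)) = 1/((6 - 9) - 28*(-22)) = 1/(-3 + 616) = 1/613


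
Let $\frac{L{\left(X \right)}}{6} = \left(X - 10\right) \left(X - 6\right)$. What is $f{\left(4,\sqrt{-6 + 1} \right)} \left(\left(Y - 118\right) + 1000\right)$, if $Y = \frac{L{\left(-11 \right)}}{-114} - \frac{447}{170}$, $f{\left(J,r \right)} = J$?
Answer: $\frac{5559354}{1615} \approx 3442.3$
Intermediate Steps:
$L{\left(X \right)} = 6 \left(-10 + X\right) \left(-6 + X\right)$ ($L{\left(X \right)} = 6 \left(X - 10\right) \left(X - 6\right) = 6 \left(-10 + X\right) \left(-6 + X\right)$)
$Y = - \frac{69183}{3230}$ ($Y = \frac{360 - -1056 + 6 \left(-11\right)^{2}}{-114} - \frac{447}{170} = \left(360 + 1056 + 6 \cdot 121\right) \left(- \frac{1}{114}\right) - \frac{447}{170} = \left(360 + 1056 + 726\right) \left(- \frac{1}{114}\right) - \frac{447}{170} = 2142 \left(- \frac{1}{114}\right) - \frac{447}{170} = - \frac{357}{19} - \frac{447}{170} = - \frac{69183}{3230} \approx -21.419$)
$f{\left(4,\sqrt{-6 + 1} \right)} \left(\left(Y - 118\right) + 1000\right) = 4 \left(\left(- \frac{69183}{3230} - 118\right) + 1000\right) = 4 \left(- \frac{450323}{3230} + 1000\right) = 4 \cdot \frac{2779677}{3230} = \frac{5559354}{1615}$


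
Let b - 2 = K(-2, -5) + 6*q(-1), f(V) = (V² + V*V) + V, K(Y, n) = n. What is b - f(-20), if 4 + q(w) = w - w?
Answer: -807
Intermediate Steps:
q(w) = -4 (q(w) = -4 + (w - w) = -4 + 0 = -4)
f(V) = V + 2*V² (f(V) = (V² + V²) + V = 2*V² + V = V + 2*V²)
b = -27 (b = 2 + (-5 + 6*(-4)) = 2 + (-5 - 24) = 2 - 29 = -27)
b - f(-20) = -27 - (-20)*(1 + 2*(-20)) = -27 - (-20)*(1 - 40) = -27 - (-20)*(-39) = -27 - 1*780 = -27 - 780 = -807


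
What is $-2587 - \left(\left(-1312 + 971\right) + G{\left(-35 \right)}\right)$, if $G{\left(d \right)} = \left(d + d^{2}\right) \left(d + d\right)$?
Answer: $81054$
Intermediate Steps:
$G{\left(d \right)} = 2 d \left(d + d^{2}\right)$ ($G{\left(d \right)} = \left(d + d^{2}\right) 2 d = 2 d \left(d + d^{2}\right)$)
$-2587 - \left(\left(-1312 + 971\right) + G{\left(-35 \right)}\right) = -2587 - \left(\left(-1312 + 971\right) + 2 \left(-35\right)^{2} \left(1 - 35\right)\right) = -2587 - \left(-341 + 2 \cdot 1225 \left(-34\right)\right) = -2587 - \left(-341 - 83300\right) = -2587 - -83641 = -2587 + 83641 = 81054$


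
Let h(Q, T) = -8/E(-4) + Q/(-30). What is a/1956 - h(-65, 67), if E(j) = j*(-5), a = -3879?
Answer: -36673/9780 ≈ -3.7498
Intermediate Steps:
E(j) = -5*j
h(Q, T) = -⅖ - Q/30 (h(Q, T) = -8/((-5*(-4))) + Q/(-30) = -8/20 + Q*(-1/30) = -8*1/20 - Q/30 = -⅖ - Q/30)
a/1956 - h(-65, 67) = -3879/1956 - (-⅖ - 1/30*(-65)) = -3879*1/1956 - (-⅖ + 13/6) = -1293/652 - 1*53/30 = -1293/652 - 53/30 = -36673/9780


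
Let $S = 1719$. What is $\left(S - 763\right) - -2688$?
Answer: $3644$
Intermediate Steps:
$\left(S - 763\right) - -2688 = \left(1719 - 763\right) - -2688 = 956 + 2688 = 3644$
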